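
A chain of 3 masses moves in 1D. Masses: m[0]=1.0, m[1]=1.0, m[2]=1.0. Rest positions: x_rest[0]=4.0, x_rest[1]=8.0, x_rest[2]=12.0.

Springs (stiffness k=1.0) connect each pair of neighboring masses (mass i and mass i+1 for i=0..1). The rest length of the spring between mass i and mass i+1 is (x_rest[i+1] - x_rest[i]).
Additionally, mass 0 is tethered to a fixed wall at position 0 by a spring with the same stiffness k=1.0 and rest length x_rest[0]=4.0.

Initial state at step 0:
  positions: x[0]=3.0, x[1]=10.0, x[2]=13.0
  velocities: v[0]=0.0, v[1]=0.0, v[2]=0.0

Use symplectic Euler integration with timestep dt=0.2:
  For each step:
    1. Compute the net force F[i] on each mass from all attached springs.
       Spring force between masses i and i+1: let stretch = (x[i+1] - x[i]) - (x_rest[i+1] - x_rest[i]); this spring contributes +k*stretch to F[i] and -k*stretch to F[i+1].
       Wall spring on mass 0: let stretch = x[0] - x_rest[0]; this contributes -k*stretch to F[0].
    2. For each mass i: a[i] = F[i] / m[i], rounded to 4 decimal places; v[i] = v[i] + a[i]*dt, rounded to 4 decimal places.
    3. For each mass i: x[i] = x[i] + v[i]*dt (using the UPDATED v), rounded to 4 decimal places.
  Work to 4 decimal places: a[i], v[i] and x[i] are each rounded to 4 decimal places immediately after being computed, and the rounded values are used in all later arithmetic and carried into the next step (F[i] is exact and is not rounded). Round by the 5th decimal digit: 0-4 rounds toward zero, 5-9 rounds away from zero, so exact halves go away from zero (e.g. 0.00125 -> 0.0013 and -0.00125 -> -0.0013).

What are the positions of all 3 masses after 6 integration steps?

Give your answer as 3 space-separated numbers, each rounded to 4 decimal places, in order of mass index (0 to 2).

Step 0: x=[3.0000 10.0000 13.0000] v=[0.0000 0.0000 0.0000]
Step 1: x=[3.1600 9.8400 13.0400] v=[0.8000 -0.8000 0.2000]
Step 2: x=[3.4608 9.5408 13.1120] v=[1.5040 -1.4960 0.3600]
Step 3: x=[3.8664 9.1412 13.2012] v=[2.0278 -1.9978 0.4458]
Step 4: x=[4.3283 8.6930 13.2880] v=[2.3095 -2.2408 0.4338]
Step 5: x=[4.7917 8.2541 13.3510] v=[2.3168 -2.1947 0.3148]
Step 6: x=[5.2019 7.8805 13.3701] v=[2.0509 -1.8678 0.0954]

Answer: 5.2019 7.8805 13.3701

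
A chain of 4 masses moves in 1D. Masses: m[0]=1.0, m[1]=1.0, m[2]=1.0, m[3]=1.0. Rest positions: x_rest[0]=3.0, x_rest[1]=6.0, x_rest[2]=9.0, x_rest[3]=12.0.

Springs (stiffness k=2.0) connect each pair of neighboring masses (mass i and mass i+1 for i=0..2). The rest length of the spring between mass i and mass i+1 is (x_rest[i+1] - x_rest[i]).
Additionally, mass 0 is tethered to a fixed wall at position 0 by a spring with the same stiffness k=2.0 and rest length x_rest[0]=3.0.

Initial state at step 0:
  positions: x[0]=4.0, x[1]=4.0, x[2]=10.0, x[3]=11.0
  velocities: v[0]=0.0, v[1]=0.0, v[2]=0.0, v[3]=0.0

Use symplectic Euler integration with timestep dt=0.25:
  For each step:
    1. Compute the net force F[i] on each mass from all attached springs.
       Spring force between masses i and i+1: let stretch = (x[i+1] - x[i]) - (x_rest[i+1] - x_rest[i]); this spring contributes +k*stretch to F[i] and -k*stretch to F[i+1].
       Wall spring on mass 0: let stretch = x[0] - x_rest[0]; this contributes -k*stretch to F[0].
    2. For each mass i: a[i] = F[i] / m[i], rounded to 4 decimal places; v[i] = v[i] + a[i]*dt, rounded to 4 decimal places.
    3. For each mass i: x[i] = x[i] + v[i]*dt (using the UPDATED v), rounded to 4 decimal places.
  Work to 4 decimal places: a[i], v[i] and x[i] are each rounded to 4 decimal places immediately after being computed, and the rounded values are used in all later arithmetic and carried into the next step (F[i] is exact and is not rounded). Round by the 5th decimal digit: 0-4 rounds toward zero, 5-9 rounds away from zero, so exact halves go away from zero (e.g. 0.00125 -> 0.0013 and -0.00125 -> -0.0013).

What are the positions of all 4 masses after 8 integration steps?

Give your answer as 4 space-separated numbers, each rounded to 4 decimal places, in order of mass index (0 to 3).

Step 0: x=[4.0000 4.0000 10.0000 11.0000] v=[0.0000 0.0000 0.0000 0.0000]
Step 1: x=[3.5000 4.7500 9.3750 11.2500] v=[-2.0000 3.0000 -2.5000 1.0000]
Step 2: x=[2.7188 5.9219 8.4063 11.6406] v=[-3.1250 4.6875 -3.8750 1.5625]
Step 3: x=[1.9981 7.0040 7.5313 12.0020] v=[-2.8829 4.3282 -3.5001 1.4454]
Step 4: x=[1.6534 7.5262 7.1492 12.1795] v=[-1.3790 2.0889 -1.5284 0.7101]
Step 5: x=[1.8361 7.2672 7.4430 12.1032] v=[0.7307 -1.0360 1.1753 -0.3051]
Step 6: x=[2.4682 6.3513 8.2974 11.8194] v=[2.5282 -3.6637 3.4175 -1.1352]
Step 7: x=[3.2771 5.1933 9.3488 11.4704] v=[3.2357 -4.6322 4.2055 -1.3962]
Step 8: x=[3.9159 4.3152 10.1460 11.2312] v=[2.5553 -3.5126 3.1886 -0.9570]

Answer: 3.9159 4.3152 10.1460 11.2312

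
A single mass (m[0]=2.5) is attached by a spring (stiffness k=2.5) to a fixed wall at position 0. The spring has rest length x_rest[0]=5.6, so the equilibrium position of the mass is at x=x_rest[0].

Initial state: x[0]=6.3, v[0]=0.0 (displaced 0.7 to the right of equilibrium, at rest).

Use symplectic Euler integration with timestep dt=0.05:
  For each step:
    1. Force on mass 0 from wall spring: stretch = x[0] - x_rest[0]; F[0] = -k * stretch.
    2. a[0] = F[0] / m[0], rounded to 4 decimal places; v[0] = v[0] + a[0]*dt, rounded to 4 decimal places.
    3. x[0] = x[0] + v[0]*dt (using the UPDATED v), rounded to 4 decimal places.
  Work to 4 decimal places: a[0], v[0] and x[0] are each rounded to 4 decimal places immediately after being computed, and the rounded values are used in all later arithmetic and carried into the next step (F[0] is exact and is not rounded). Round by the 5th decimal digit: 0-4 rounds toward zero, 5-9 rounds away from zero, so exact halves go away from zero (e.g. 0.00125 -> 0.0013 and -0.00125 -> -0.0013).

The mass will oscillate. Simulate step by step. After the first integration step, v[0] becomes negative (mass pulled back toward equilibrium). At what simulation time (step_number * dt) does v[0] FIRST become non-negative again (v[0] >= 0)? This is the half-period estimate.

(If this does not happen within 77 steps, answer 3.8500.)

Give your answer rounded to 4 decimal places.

Step 0: x=[6.3000] v=[0.0000]
Step 1: x=[6.2983] v=[-0.0350]
Step 2: x=[6.2948] v=[-0.0699]
Step 3: x=[6.2896] v=[-0.1046]
Step 4: x=[6.2826] v=[-0.1391]
Step 5: x=[6.2739] v=[-0.1732]
Step 6: x=[6.2636] v=[-0.2069]
Step 7: x=[6.2516] v=[-0.2401]
Step 8: x=[6.2380] v=[-0.2727]
Step 9: x=[6.2228] v=[-0.3046]
Step 10: x=[6.2060] v=[-0.3357]
Step 11: x=[6.1877] v=[-0.3660]
Step 12: x=[6.1679] v=[-0.3954]
Step 13: x=[6.1467] v=[-0.4238]
Step 14: x=[6.1241] v=[-0.4511]
Step 15: x=[6.1002] v=[-0.4773]
Step 16: x=[6.0751] v=[-0.5023]
Step 17: x=[6.0488] v=[-0.5261]
Step 18: x=[6.0214] v=[-0.5485]
Step 19: x=[5.9929] v=[-0.5696]
Step 20: x=[5.9634] v=[-0.5892]
Step 21: x=[5.9330] v=[-0.6074]
Step 22: x=[5.9018] v=[-0.6241]
Step 23: x=[5.8698] v=[-0.6392]
Step 24: x=[5.8372] v=[-0.6527]
Step 25: x=[5.8040] v=[-0.6646]
Step 26: x=[5.7703] v=[-0.6748]
Step 27: x=[5.7361] v=[-0.6833]
Step 28: x=[5.7016] v=[-0.6901]
Step 29: x=[5.6668] v=[-0.6952]
Step 30: x=[5.6319] v=[-0.6985]
Step 31: x=[5.5969] v=[-0.7001]
Step 32: x=[5.5619] v=[-0.6999]
Step 33: x=[5.5270] v=[-0.6980]
Step 34: x=[5.4923] v=[-0.6944]
Step 35: x=[5.4579] v=[-0.6890]
Step 36: x=[5.4238] v=[-0.6819]
Step 37: x=[5.3901] v=[-0.6731]
Step 38: x=[5.3570] v=[-0.6626]
Step 39: x=[5.3245] v=[-0.6505]
Step 40: x=[5.2927] v=[-0.6367]
Step 41: x=[5.2616] v=[-0.6213]
Step 42: x=[5.2314] v=[-0.6044]
Step 43: x=[5.2021] v=[-0.5860]
Step 44: x=[5.1738] v=[-0.5661]
Step 45: x=[5.1466] v=[-0.5448]
Step 46: x=[5.1205] v=[-0.5221]
Step 47: x=[5.0956] v=[-0.4981]
Step 48: x=[5.0720] v=[-0.4729]
Step 49: x=[5.0497] v=[-0.4465]
Step 50: x=[5.0288] v=[-0.4190]
Step 51: x=[5.0093] v=[-0.3904]
Step 52: x=[4.9913] v=[-0.3609]
Step 53: x=[4.9748] v=[-0.3305]
Step 54: x=[4.9598] v=[-0.2992]
Step 55: x=[4.9464] v=[-0.2672]
Step 56: x=[4.9347] v=[-0.2345]
Step 57: x=[4.9246] v=[-0.2012]
Step 58: x=[4.9162] v=[-0.1674]
Step 59: x=[4.9095] v=[-0.1332]
Step 60: x=[4.9046] v=[-0.0987]
Step 61: x=[4.9014] v=[-0.0639]
Step 62: x=[4.9000] v=[-0.0290]
Step 63: x=[4.9003] v=[0.0060]
First v>=0 after going negative at step 63, time=3.1500

Answer: 3.1500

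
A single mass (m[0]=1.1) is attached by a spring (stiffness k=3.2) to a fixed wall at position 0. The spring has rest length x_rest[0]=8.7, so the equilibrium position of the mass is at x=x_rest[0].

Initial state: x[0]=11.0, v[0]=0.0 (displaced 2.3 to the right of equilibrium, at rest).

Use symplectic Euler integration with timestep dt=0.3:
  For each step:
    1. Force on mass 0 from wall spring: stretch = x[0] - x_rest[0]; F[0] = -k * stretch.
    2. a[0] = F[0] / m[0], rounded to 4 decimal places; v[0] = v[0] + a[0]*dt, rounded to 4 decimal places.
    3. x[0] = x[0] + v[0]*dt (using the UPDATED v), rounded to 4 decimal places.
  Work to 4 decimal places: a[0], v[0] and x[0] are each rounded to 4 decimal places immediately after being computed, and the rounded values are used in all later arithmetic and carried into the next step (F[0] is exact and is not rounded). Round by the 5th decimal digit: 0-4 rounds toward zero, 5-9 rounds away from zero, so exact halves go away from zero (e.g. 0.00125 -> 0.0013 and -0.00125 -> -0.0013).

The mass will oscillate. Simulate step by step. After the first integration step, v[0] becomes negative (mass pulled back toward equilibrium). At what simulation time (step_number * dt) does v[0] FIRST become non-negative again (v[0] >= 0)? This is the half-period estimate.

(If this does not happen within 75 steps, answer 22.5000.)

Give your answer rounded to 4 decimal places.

Step 0: x=[11.0000] v=[0.0000]
Step 1: x=[10.3978] v=[-2.0073]
Step 2: x=[9.3511] v=[-3.4890]
Step 3: x=[8.1339] v=[-4.0572]
Step 4: x=[7.0649] v=[-3.5632]
Step 5: x=[6.4240] v=[-2.1362]
Step 6: x=[6.3790] v=[-0.1499]
Step 7: x=[6.9417] v=[1.8757]
First v>=0 after going negative at step 7, time=2.1000

Answer: 2.1000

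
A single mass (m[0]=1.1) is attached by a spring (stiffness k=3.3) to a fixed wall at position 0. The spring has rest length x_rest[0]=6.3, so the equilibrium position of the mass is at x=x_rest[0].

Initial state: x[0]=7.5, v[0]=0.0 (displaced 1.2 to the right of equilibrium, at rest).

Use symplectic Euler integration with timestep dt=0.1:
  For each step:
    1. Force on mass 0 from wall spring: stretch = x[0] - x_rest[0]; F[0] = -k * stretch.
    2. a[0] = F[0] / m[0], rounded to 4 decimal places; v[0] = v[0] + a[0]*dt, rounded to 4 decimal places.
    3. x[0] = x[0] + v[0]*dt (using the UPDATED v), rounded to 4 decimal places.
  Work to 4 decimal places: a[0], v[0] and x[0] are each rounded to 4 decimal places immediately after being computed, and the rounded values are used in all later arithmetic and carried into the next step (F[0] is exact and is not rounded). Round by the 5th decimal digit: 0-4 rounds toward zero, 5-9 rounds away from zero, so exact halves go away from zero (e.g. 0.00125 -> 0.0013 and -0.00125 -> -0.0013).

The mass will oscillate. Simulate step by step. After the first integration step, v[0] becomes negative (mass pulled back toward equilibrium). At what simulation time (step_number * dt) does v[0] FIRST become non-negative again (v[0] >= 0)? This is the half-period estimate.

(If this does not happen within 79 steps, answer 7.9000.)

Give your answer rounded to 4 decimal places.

Step 0: x=[7.5000] v=[0.0000]
Step 1: x=[7.4640] v=[-0.3600]
Step 2: x=[7.3931] v=[-0.7092]
Step 3: x=[7.2894] v=[-1.0371]
Step 4: x=[7.1560] v=[-1.3339]
Step 5: x=[6.9969] v=[-1.5907]
Step 6: x=[6.8169] v=[-1.7998]
Step 7: x=[6.6214] v=[-1.9549]
Step 8: x=[6.4163] v=[-2.0513]
Step 9: x=[6.2077] v=[-2.0862]
Step 10: x=[6.0019] v=[-2.0585]
Step 11: x=[5.8050] v=[-1.9691]
Step 12: x=[5.6229] v=[-1.8206]
Step 13: x=[5.4612] v=[-1.6175]
Step 14: x=[5.3246] v=[-1.3659]
Step 15: x=[5.2173] v=[-1.0733]
Step 16: x=[5.1425] v=[-0.7485]
Step 17: x=[5.1024] v=[-0.4013]
Step 18: x=[5.0982] v=[-0.0420]
Step 19: x=[5.1301] v=[0.3185]
First v>=0 after going negative at step 19, time=1.9000

Answer: 1.9000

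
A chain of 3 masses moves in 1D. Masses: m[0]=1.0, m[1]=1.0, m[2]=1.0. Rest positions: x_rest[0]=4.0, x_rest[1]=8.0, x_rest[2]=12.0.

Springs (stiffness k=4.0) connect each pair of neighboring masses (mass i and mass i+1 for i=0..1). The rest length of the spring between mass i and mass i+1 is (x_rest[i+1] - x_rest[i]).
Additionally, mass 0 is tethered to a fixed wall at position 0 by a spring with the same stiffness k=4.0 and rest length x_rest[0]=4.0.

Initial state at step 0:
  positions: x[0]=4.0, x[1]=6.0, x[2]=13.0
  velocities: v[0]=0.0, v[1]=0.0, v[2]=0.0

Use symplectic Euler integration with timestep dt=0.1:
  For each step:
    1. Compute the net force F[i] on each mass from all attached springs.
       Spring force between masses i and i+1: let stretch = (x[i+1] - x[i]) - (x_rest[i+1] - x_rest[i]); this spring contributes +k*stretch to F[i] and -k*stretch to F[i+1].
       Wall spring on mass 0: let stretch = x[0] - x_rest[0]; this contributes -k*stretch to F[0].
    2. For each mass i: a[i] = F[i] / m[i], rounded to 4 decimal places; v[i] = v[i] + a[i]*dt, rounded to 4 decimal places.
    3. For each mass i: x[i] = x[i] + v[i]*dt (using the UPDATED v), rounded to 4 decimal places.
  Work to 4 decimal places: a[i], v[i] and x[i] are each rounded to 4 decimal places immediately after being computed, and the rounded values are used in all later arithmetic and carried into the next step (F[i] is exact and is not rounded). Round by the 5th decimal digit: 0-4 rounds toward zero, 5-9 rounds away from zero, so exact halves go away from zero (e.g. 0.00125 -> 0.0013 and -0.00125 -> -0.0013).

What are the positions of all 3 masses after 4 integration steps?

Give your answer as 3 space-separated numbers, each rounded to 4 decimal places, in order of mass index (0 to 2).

Answer: 3.4015 7.6607 11.9819

Derivation:
Step 0: x=[4.0000 6.0000 13.0000] v=[0.0000 0.0000 0.0000]
Step 1: x=[3.9200 6.2000 12.8800] v=[-0.8000 2.0000 -1.2000]
Step 2: x=[3.7744 6.5760 12.6528] v=[-1.4560 3.7600 -2.2720]
Step 3: x=[3.5899 7.0830 12.3425] v=[-1.8451 5.0701 -3.1027]
Step 4: x=[3.4015 7.6607 11.9819] v=[-1.8838 5.7767 -3.6065]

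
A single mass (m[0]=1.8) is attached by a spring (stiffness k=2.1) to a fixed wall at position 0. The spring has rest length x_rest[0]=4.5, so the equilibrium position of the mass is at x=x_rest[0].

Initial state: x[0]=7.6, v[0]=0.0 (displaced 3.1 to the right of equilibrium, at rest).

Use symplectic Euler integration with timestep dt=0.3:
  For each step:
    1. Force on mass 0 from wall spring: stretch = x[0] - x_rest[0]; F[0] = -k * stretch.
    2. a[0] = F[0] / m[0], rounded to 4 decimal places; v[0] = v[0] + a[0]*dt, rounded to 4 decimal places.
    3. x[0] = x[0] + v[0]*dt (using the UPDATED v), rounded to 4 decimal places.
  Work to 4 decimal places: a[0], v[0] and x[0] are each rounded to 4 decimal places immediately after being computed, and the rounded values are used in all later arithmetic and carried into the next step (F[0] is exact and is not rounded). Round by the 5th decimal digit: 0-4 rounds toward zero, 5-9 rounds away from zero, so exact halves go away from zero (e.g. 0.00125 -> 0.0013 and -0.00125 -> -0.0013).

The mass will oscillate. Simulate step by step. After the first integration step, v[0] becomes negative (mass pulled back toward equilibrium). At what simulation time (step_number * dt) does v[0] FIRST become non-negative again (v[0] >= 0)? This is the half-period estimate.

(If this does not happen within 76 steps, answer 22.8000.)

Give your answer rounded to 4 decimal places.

Answer: 3.0000

Derivation:
Step 0: x=[7.6000] v=[0.0000]
Step 1: x=[7.2745] v=[-1.0850]
Step 2: x=[6.6577] v=[-2.0561]
Step 3: x=[5.8143] v=[-2.8113]
Step 4: x=[4.8329] v=[-3.2713]
Step 5: x=[3.8166] v=[-3.3878]
Step 6: x=[2.8720] v=[-3.1486]
Step 7: x=[2.0984] v=[-2.5788]
Step 8: x=[1.5769] v=[-1.7382]
Step 9: x=[1.3624] v=[-0.7151]
Step 10: x=[1.4773] v=[0.3831]
First v>=0 after going negative at step 10, time=3.0000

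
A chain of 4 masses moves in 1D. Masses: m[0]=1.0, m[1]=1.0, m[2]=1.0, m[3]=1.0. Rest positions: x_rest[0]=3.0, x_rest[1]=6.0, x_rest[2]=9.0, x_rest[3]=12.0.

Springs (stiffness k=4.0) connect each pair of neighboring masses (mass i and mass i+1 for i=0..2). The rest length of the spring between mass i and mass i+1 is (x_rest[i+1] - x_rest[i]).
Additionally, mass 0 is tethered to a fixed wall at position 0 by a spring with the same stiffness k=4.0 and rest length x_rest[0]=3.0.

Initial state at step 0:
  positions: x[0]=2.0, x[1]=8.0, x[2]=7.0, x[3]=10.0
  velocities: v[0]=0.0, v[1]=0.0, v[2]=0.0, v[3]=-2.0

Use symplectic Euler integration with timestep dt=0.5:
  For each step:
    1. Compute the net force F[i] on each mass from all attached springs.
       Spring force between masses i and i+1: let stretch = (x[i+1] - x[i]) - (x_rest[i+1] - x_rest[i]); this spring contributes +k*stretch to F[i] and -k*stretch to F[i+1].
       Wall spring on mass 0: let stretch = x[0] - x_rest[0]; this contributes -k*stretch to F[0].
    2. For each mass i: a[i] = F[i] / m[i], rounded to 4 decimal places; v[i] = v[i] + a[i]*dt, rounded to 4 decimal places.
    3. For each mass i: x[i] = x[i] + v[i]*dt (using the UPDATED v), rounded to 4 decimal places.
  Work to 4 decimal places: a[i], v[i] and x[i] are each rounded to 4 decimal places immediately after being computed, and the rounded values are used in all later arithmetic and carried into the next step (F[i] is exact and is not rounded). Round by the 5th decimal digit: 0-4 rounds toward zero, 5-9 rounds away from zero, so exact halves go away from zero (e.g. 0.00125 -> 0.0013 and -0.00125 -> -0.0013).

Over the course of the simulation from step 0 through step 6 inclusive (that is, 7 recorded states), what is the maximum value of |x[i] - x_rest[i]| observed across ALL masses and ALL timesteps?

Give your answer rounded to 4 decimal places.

Answer: 6.0000

Derivation:
Step 0: x=[2.0000 8.0000 7.0000 10.0000] v=[0.0000 0.0000 0.0000 -2.0000]
Step 1: x=[6.0000 1.0000 11.0000 9.0000] v=[8.0000 -14.0000 8.0000 -2.0000]
Step 2: x=[-1.0000 9.0000 3.0000 13.0000] v=[-14.0000 16.0000 -16.0000 8.0000]
Step 3: x=[3.0000 1.0000 11.0000 10.0000] v=[8.0000 -16.0000 16.0000 -6.0000]
Step 4: x=[2.0000 5.0000 8.0000 11.0000] v=[-2.0000 8.0000 -6.0000 2.0000]
Step 5: x=[2.0000 9.0000 5.0000 12.0000] v=[0.0000 8.0000 -6.0000 2.0000]
Step 6: x=[7.0000 2.0000 13.0000 9.0000] v=[10.0000 -14.0000 16.0000 -6.0000]
Max displacement = 6.0000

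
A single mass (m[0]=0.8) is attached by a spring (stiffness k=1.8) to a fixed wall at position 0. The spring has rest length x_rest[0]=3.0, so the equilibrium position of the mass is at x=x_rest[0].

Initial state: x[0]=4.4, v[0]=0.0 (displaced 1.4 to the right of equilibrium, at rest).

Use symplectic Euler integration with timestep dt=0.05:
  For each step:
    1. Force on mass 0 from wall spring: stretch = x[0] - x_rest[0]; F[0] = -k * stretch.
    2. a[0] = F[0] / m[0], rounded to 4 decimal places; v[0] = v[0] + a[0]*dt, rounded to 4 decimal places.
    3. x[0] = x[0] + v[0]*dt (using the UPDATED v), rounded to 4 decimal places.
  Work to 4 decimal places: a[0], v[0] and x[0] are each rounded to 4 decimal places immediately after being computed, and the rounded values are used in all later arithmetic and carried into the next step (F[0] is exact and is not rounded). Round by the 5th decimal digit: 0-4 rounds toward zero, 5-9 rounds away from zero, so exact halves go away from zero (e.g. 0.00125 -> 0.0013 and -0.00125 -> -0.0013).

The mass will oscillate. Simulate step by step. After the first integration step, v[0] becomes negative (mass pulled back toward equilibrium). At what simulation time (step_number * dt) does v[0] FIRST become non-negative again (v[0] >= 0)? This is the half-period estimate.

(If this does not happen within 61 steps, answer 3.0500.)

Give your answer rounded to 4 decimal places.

Step 0: x=[4.4000] v=[0.0000]
Step 1: x=[4.3921] v=[-0.1575]
Step 2: x=[4.3764] v=[-0.3141]
Step 3: x=[4.3530] v=[-0.4689]
Step 4: x=[4.3219] v=[-0.6211]
Step 5: x=[4.2834] v=[-0.7698]
Step 6: x=[4.2377] v=[-0.9142]
Step 7: x=[4.1850] v=[-1.0534]
Step 8: x=[4.1257] v=[-1.1867]
Step 9: x=[4.0600] v=[-1.3133]
Step 10: x=[3.9884] v=[-1.4326]
Step 11: x=[3.9112] v=[-1.5438]
Step 12: x=[3.8289] v=[-1.6463]
Step 13: x=[3.7419] v=[-1.7396]
Step 14: x=[3.6507] v=[-1.8231]
Step 15: x=[3.5559] v=[-1.8963]
Step 16: x=[3.4580] v=[-1.9588]
Step 17: x=[3.3575] v=[-2.0103]
Step 18: x=[3.2550] v=[-2.0505]
Step 19: x=[3.1510] v=[-2.0792]
Step 20: x=[3.0462] v=[-2.0962]
Step 21: x=[2.9411] v=[-2.1014]
Step 22: x=[2.8364] v=[-2.0948]
Step 23: x=[2.7326] v=[-2.0764]
Step 24: x=[2.6303] v=[-2.0463]
Step 25: x=[2.5301] v=[-2.0047]
Step 26: x=[2.4325] v=[-1.9518]
Step 27: x=[2.3381] v=[-1.8880]
Step 28: x=[2.2474] v=[-1.8135]
Step 29: x=[2.1610] v=[-1.7288]
Step 30: x=[2.0793] v=[-1.6344]
Step 31: x=[2.0028] v=[-1.5308]
Step 32: x=[1.9319] v=[-1.4186]
Step 33: x=[1.8670] v=[-1.2984]
Step 34: x=[1.8085] v=[-1.1709]
Step 35: x=[1.7567] v=[-1.0369]
Step 36: x=[1.7119] v=[-0.8970]
Step 37: x=[1.6743] v=[-0.7521]
Step 38: x=[1.6442] v=[-0.6030]
Step 39: x=[1.6217] v=[-0.4505]
Step 40: x=[1.6069] v=[-0.2954]
Step 41: x=[1.6000] v=[-0.1387]
Step 42: x=[1.6009] v=[0.0188]
First v>=0 after going negative at step 42, time=2.1000

Answer: 2.1000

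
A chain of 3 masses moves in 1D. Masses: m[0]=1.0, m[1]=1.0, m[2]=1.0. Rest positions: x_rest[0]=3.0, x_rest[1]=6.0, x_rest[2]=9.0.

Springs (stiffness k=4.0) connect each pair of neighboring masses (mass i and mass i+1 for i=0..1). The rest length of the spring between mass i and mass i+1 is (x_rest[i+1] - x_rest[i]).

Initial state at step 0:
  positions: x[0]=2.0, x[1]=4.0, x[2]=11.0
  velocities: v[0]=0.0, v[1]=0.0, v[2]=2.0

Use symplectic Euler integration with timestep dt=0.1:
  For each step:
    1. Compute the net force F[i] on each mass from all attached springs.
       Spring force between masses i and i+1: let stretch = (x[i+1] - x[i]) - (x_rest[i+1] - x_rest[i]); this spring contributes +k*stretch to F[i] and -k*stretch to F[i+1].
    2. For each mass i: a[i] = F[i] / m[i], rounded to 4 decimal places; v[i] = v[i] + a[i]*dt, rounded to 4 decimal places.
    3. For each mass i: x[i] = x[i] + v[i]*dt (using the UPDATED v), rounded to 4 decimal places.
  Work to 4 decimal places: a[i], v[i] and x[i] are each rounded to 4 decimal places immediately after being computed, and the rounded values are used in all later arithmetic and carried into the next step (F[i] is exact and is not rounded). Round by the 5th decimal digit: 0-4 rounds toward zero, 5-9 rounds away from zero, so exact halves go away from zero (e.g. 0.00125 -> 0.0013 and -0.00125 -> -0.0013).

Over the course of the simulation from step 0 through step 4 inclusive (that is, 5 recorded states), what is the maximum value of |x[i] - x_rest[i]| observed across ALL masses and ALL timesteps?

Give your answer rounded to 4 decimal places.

Step 0: x=[2.0000 4.0000 11.0000] v=[0.0000 0.0000 2.0000]
Step 1: x=[1.9600 4.2000 11.0400] v=[-0.4000 2.0000 0.4000]
Step 2: x=[1.8896 4.5840 10.9264] v=[-0.7040 3.8400 -1.1360]
Step 3: x=[1.8070 5.1139 10.6791] v=[-0.8262 5.2992 -2.4730]
Step 4: x=[1.7367 5.7342 10.3292] v=[-0.7034 6.2025 -3.4991]
Max displacement = 2.0400

Answer: 2.0400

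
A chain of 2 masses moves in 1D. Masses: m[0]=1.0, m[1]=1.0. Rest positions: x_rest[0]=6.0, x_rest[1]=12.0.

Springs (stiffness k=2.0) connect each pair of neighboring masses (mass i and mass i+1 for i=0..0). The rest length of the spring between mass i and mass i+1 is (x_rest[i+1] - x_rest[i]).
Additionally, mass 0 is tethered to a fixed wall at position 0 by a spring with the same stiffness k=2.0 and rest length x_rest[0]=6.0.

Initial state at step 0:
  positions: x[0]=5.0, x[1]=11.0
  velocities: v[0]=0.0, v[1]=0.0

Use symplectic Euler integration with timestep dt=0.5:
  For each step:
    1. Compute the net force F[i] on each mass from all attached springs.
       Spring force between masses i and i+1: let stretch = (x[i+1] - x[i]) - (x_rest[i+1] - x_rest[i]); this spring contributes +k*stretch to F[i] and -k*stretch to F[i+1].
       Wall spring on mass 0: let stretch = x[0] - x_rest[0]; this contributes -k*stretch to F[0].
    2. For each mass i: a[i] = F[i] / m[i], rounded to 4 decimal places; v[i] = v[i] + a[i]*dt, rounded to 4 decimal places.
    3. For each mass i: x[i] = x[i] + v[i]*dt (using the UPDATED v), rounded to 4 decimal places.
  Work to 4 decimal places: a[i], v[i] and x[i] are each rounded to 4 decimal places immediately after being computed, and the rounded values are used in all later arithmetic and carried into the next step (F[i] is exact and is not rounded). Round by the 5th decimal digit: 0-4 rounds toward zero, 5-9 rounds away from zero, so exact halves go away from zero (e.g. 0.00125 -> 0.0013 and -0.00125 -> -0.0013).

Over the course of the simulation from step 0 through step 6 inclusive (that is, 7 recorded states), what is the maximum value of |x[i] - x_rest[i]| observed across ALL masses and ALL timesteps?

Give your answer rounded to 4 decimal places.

Step 0: x=[5.0000 11.0000] v=[0.0000 0.0000]
Step 1: x=[5.5000 11.0000] v=[1.0000 0.0000]
Step 2: x=[6.0000 11.2500] v=[1.0000 0.5000]
Step 3: x=[6.1250 11.8750] v=[0.2500 1.2500]
Step 4: x=[6.0625 12.6250] v=[-0.1250 1.5000]
Step 5: x=[6.2500 13.0938] v=[0.3750 0.9375]
Step 6: x=[6.7344 13.1407] v=[0.9688 0.0937]
Max displacement = 1.1407

Answer: 1.1407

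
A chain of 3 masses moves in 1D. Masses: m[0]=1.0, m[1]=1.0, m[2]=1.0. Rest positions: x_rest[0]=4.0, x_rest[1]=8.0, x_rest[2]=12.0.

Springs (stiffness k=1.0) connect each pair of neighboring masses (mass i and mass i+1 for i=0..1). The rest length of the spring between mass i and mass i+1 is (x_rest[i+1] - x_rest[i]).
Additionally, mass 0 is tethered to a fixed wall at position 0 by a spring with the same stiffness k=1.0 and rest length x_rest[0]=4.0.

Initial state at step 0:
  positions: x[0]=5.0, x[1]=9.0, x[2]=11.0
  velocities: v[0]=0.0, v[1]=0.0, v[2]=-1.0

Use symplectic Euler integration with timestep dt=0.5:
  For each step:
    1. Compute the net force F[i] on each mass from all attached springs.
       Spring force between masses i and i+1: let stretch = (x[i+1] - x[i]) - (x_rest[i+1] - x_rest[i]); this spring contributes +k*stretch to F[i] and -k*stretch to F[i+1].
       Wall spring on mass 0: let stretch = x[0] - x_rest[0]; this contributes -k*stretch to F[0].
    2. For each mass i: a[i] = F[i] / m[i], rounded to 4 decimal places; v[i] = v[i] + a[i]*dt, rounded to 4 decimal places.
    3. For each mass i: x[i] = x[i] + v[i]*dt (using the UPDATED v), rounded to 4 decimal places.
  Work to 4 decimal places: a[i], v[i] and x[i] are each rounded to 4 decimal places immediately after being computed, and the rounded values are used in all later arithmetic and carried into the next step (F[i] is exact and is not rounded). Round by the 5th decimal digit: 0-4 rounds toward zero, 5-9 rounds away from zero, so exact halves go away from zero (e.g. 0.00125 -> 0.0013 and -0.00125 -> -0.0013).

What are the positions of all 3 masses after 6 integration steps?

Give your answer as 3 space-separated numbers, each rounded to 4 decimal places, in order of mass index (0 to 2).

Step 0: x=[5.0000 9.0000 11.0000] v=[0.0000 0.0000 -1.0000]
Step 1: x=[4.7500 8.5000 11.0000] v=[-0.5000 -1.0000 0.0000]
Step 2: x=[4.2500 7.6875 11.3750] v=[-1.0000 -1.6250 0.7500]
Step 3: x=[3.5469 6.9375 11.8282] v=[-1.4063 -1.5000 0.9063]
Step 4: x=[2.8047 6.5625 12.0587] v=[-1.4845 -0.7500 0.4610]
Step 5: x=[2.3007 6.6221 11.9152] v=[-1.0080 0.1192 -0.2871]
Step 6: x=[2.3019 6.9247 11.4484] v=[0.0024 0.6051 -0.9337]

Answer: 2.3019 6.9247 11.4484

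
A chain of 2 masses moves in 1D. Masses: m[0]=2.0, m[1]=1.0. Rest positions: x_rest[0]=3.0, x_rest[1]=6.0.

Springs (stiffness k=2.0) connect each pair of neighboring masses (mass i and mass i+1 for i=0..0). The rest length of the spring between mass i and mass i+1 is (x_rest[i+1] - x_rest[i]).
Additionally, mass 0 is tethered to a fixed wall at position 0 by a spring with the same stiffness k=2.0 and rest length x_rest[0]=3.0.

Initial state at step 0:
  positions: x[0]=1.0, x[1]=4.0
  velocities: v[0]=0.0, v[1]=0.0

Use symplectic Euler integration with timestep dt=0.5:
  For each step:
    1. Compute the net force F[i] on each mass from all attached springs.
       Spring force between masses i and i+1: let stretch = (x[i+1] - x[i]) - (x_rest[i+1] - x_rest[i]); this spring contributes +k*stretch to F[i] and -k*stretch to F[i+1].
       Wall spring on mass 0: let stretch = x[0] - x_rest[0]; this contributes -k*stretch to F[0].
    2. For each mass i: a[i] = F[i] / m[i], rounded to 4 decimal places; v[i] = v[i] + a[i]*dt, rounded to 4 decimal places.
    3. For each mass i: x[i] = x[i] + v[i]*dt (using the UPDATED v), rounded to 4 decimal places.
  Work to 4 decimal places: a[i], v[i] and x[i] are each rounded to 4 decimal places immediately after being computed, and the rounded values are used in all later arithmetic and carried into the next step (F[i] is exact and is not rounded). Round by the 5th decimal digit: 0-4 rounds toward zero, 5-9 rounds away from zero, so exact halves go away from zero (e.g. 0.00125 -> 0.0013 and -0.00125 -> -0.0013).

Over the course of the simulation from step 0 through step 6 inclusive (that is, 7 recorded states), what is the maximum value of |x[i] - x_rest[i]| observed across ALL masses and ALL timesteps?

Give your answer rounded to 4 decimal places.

Step 0: x=[1.0000 4.0000] v=[0.0000 0.0000]
Step 1: x=[1.5000 4.0000] v=[1.0000 0.0000]
Step 2: x=[2.2500 4.2500] v=[1.5000 0.5000]
Step 3: x=[2.9375 5.0000] v=[1.3750 1.5000]
Step 4: x=[3.4063 6.2188] v=[0.9375 2.4375]
Step 5: x=[3.7266 7.5313] v=[0.6406 2.6250]
Step 6: x=[4.0665 8.4415] v=[0.6797 1.8203]
Max displacement = 2.4415

Answer: 2.4415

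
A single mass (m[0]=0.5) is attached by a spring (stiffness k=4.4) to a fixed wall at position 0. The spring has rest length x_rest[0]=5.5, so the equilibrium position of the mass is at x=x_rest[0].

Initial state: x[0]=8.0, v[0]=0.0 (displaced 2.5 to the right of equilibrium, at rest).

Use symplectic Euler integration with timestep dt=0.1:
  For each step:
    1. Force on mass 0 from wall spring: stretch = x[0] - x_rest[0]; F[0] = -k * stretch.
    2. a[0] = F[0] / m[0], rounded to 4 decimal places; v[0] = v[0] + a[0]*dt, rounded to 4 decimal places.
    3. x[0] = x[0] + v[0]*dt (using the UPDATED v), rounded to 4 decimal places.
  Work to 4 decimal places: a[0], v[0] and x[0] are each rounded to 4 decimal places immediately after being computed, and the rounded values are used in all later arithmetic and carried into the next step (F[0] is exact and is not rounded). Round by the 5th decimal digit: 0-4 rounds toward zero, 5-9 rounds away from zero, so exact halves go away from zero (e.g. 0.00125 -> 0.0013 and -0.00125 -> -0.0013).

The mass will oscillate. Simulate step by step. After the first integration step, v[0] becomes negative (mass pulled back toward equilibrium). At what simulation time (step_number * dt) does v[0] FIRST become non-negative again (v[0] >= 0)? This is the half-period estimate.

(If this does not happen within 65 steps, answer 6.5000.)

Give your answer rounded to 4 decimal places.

Step 0: x=[8.0000] v=[0.0000]
Step 1: x=[7.7800] v=[-2.2000]
Step 2: x=[7.3594] v=[-4.2064]
Step 3: x=[6.7751] v=[-5.8427]
Step 4: x=[6.0786] v=[-6.9648]
Step 5: x=[5.3312] v=[-7.4740]
Step 6: x=[4.5987] v=[-7.3255]
Step 7: x=[3.9455] v=[-6.5324]
Step 8: x=[3.4291] v=[-5.1644]
Step 9: x=[3.0949] v=[-3.3420]
Step 10: x=[2.9724] v=[-1.2255]
Step 11: x=[3.0723] v=[0.9988]
First v>=0 after going negative at step 11, time=1.1000

Answer: 1.1000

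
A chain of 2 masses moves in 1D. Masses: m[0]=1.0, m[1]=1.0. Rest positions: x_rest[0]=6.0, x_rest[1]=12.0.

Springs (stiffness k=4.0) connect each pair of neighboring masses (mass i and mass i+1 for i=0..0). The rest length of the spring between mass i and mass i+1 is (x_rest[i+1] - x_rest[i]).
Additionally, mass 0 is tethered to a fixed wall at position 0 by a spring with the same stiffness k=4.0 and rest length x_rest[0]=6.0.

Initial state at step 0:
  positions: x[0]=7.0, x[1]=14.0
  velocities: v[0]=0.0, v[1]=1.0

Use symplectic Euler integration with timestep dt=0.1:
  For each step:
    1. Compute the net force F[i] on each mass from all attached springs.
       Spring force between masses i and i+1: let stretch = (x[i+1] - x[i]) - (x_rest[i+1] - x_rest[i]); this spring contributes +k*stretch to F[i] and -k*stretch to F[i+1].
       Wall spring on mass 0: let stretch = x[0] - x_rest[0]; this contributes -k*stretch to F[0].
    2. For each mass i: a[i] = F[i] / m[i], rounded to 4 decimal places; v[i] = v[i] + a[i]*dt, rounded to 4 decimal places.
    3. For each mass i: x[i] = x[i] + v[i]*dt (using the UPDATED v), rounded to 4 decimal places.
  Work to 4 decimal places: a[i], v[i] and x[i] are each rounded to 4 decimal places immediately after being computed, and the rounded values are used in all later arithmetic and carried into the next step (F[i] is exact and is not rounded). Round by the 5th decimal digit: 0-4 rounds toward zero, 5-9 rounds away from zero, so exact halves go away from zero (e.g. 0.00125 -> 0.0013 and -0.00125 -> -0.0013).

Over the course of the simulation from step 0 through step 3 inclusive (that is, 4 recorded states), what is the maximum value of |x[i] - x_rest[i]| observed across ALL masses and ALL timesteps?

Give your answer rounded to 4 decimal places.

Step 0: x=[7.0000 14.0000] v=[0.0000 1.0000]
Step 1: x=[7.0000 14.0600] v=[0.0000 0.6000]
Step 2: x=[7.0024 14.0776] v=[0.0240 0.1760]
Step 3: x=[7.0077 14.0522] v=[0.0531 -0.2541]
Max displacement = 2.0776

Answer: 2.0776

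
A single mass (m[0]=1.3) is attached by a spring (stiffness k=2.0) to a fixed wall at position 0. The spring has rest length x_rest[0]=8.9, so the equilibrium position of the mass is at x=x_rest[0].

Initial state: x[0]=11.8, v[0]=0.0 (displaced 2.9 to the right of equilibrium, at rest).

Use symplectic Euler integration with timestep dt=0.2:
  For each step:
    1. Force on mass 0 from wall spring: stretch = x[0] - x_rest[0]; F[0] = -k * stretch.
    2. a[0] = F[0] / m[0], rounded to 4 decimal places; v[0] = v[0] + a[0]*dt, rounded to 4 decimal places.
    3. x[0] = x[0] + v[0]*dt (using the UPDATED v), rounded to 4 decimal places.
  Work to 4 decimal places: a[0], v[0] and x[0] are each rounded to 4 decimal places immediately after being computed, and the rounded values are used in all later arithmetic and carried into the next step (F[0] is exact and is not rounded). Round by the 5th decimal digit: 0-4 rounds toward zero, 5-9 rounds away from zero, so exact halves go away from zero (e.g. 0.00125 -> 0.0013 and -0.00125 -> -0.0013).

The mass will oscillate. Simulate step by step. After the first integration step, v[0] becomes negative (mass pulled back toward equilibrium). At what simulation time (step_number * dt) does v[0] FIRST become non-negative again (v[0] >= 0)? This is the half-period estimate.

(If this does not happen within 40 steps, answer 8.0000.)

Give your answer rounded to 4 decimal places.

Step 0: x=[11.8000] v=[0.0000]
Step 1: x=[11.6215] v=[-0.8923]
Step 2: x=[11.2756] v=[-1.7297]
Step 3: x=[10.7835] v=[-2.4607]
Step 4: x=[10.1755] v=[-3.0402]
Step 5: x=[9.4890] v=[-3.4327]
Step 6: x=[8.7662] v=[-3.6139]
Step 7: x=[8.0517] v=[-3.5727]
Step 8: x=[7.3894] v=[-3.3117]
Step 9: x=[6.8200] v=[-2.8469]
Step 10: x=[6.3786] v=[-2.2069]
Step 11: x=[6.0924] v=[-1.4311]
Step 12: x=[5.9790] v=[-0.5672]
Step 13: x=[6.0453] v=[0.3316]
First v>=0 after going negative at step 13, time=2.6000

Answer: 2.6000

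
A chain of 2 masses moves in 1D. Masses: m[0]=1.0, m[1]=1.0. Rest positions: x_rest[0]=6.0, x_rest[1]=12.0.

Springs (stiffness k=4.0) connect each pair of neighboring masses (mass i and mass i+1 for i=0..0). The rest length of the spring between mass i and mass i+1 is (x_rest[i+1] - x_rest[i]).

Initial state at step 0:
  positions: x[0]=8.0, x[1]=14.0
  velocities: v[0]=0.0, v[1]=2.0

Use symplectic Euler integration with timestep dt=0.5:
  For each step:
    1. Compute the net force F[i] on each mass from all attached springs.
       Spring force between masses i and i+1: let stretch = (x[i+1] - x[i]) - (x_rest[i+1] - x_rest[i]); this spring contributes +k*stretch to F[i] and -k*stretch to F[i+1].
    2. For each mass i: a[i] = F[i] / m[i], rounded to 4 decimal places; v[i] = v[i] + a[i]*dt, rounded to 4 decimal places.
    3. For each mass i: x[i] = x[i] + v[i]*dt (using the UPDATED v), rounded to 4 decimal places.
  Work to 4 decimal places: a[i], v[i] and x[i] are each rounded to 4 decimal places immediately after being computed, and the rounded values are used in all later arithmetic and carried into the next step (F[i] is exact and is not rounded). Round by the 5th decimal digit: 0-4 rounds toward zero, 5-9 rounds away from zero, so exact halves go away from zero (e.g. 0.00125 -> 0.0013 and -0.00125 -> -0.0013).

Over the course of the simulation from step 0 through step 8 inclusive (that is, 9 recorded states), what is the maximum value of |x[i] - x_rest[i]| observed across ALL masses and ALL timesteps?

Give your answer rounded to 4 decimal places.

Answer: 6.0000

Derivation:
Step 0: x=[8.0000 14.0000] v=[0.0000 2.0000]
Step 1: x=[8.0000 15.0000] v=[0.0000 2.0000]
Step 2: x=[9.0000 15.0000] v=[2.0000 0.0000]
Step 3: x=[10.0000 15.0000] v=[2.0000 0.0000]
Step 4: x=[10.0000 16.0000] v=[0.0000 2.0000]
Step 5: x=[10.0000 17.0000] v=[0.0000 2.0000]
Step 6: x=[11.0000 17.0000] v=[2.0000 0.0000]
Step 7: x=[12.0000 17.0000] v=[2.0000 0.0000]
Step 8: x=[12.0000 18.0000] v=[0.0000 2.0000]
Max displacement = 6.0000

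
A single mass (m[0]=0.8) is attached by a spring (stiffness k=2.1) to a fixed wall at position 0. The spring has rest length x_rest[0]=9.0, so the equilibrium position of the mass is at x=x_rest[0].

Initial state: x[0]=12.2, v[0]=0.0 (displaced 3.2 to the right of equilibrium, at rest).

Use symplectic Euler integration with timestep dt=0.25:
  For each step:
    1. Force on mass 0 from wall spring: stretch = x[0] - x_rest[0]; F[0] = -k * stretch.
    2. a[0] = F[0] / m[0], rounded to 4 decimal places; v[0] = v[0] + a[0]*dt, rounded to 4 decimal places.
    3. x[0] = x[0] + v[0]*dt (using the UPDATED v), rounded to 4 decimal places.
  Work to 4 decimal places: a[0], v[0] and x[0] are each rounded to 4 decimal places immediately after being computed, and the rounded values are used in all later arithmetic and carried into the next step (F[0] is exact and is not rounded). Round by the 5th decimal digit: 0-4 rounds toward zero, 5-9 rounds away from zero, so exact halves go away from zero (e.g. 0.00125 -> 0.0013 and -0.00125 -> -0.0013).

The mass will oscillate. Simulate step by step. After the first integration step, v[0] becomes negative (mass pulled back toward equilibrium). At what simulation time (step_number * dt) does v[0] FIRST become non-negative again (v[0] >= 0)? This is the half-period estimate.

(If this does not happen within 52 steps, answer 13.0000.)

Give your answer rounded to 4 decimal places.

Answer: 2.0000

Derivation:
Step 0: x=[12.2000] v=[0.0000]
Step 1: x=[11.6750] v=[-2.1000]
Step 2: x=[10.7111] v=[-3.8555]
Step 3: x=[9.4665] v=[-4.9784]
Step 4: x=[8.1454] v=[-5.2846]
Step 5: x=[6.9645] v=[-4.7238]
Step 6: x=[6.1175] v=[-3.3880]
Step 7: x=[5.7434] v=[-1.4964]
Step 8: x=[5.9036] v=[0.6408]
First v>=0 after going negative at step 8, time=2.0000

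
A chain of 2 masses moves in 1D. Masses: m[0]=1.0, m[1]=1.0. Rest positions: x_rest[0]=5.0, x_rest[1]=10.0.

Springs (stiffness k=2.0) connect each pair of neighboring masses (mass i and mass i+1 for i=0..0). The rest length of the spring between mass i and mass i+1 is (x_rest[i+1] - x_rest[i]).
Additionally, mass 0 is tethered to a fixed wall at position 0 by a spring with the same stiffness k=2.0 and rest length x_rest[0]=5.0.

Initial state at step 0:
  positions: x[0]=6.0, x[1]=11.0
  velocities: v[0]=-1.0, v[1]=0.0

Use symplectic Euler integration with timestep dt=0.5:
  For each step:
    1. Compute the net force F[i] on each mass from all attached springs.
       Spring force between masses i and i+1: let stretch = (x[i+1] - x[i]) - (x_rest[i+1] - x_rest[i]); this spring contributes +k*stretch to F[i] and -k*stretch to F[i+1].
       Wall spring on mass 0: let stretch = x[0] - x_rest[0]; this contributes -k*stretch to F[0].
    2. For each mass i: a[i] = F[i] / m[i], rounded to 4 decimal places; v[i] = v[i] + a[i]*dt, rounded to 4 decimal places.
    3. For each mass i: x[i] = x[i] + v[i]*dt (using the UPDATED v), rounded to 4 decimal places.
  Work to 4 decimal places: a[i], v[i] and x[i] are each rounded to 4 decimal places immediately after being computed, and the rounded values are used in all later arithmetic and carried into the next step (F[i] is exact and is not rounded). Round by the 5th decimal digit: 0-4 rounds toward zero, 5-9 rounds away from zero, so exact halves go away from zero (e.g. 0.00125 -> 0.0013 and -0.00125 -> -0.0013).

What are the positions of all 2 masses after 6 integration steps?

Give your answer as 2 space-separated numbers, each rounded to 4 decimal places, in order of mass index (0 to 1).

Answer: 3.7813 8.8125

Derivation:
Step 0: x=[6.0000 11.0000] v=[-1.0000 0.0000]
Step 1: x=[5.0000 11.0000] v=[-2.0000 0.0000]
Step 2: x=[4.5000 10.5000] v=[-1.0000 -1.0000]
Step 3: x=[4.7500 9.5000] v=[0.5000 -2.0000]
Step 4: x=[5.0000 8.6250] v=[0.5000 -1.7500]
Step 5: x=[4.5625 8.4375] v=[-0.8750 -0.3750]
Step 6: x=[3.7813 8.8125] v=[-1.5625 0.7500]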